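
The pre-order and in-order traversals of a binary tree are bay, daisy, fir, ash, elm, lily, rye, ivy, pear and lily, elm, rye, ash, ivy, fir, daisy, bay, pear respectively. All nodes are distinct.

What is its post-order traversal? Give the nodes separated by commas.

The first element of pre-order is the root; it splits in-order into left and right subtrees.
Root bay: left subtree has 7 nodes {lily, elm, rye, ash, ivy, fir, daisy}, right has 1 {pear}.
  Root daisy: left subtree has 6 nodes {lily, elm, rye, ash, ivy, fir}, right has 0 { }.
    Root fir: left subtree has 5 nodes {lily, elm, rye, ash, ivy}, right has 0 { }.
      Root ash: left subtree has 3 nodes {lily, elm, rye}, right has 1 {ivy}.
        Root elm: left subtree has 1 node {lily}, right has 1 {rye}.

lily, rye, elm, ivy, ash, fir, daisy, pear, bay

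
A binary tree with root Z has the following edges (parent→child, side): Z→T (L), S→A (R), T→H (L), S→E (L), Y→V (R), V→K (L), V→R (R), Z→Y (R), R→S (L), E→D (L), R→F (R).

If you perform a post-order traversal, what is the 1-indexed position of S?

7

Post-order visits the left subtree, then the right subtree, then the node.
At Z: go left to T.
  At T: go left to H.
    H is a leaf — visit H.
  At T: no right child.
  Visit T.
At Z: go right to Y.
  At Y: no left child.
  At Y: go right to V.
    At V: go left to K.
      K is a leaf — visit K.
    At V: go right to R.
      At R: go left to S.
        At S: go left to E.
          At E: go left to D.
            D is a leaf — visit D.
          At E: no right child.
          Visit E.
        At S: go right to A.
          A is a leaf — visit A.
        Visit S.
      At R: go right to F.
        F is a leaf — visit F.
      Visit R.
    Visit V.
  Visit Y.
Visit Z.
Full post-order sequence: H, T, K, D, E, A, S, F, R, V, Y, Z.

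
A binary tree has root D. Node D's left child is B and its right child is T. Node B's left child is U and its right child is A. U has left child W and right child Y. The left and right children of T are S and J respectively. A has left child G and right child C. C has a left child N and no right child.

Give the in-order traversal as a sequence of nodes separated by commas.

W, U, Y, B, G, A, N, C, D, S, T, J

In-order visits the left subtree, then the node, then the right subtree.
At D: go left to B.
  At B: go left to U.
    At U: go left to W.
      W is a leaf — visit W.
    Visit U.
    At U: go right to Y.
      Y is a leaf — visit Y.
  Visit B.
  At B: go right to A.
    At A: go left to G.
      G is a leaf — visit G.
    Visit A.
    At A: go right to C.
      At C: go left to N.
        N is a leaf — visit N.
      Visit C.
      At C: no right child.
Visit D.
At D: go right to T.
  At T: go left to S.
    S is a leaf — visit S.
  Visit T.
  At T: go right to J.
    J is a leaf — visit J.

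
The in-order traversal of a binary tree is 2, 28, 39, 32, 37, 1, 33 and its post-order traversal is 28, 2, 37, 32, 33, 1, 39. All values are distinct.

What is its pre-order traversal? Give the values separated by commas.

39, 2, 28, 1, 32, 37, 33

The last element of post-order is the root; it splits in-order into left and right subtrees.
Root 39: left subtree has 2 nodes {2, 28}, right has 4 {32, 37, 1, 33}.
  Root 2: left subtree has 0 nodes { }, right has 1 {28}.
  Root 1: left subtree has 2 nodes {32, 37}, right has 1 {33}.
    Root 32: left subtree has 0 nodes { }, right has 1 {37}.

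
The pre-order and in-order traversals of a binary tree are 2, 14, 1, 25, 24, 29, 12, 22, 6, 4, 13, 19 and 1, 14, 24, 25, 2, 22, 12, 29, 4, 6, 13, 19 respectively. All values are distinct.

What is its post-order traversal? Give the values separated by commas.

The first element of pre-order is the root; it splits in-order into left and right subtrees.
Root 2: left subtree has 4 nodes {1, 14, 24, 25}, right has 7 {22, 12, 29, 4, 6, 13, 19}.
  Root 14: left subtree has 1 node {1}, right has 2 {24, 25}.
    Root 25: left subtree has 1 node {24}, right has 0 { }.
  Root 29: left subtree has 2 nodes {22, 12}, right has 4 {4, 6, 13, 19}.
    Root 12: left subtree has 1 node {22}, right has 0 { }.
    Root 6: left subtree has 1 node {4}, right has 2 {13, 19}.
      Root 13: left subtree has 0 nodes { }, right has 1 {19}.

1, 24, 25, 14, 22, 12, 4, 19, 13, 6, 29, 2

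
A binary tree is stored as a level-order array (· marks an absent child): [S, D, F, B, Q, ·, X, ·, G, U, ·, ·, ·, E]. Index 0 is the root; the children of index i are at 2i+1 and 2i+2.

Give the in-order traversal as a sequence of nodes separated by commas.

In-order visits the left subtree, then the node, then the right subtree.
At S: go left to D.
  At D: go left to B.
    At B: no left child.
    Visit B.
    At B: go right to G.
      G is a leaf — visit G.
  Visit D.
  At D: go right to Q.
    At Q: go left to U.
      U is a leaf — visit U.
    Visit Q.
    At Q: no right child.
Visit S.
At S: go right to F.
  At F: no left child.
  Visit F.
  At F: go right to X.
    At X: go left to E.
      E is a leaf — visit E.
    Visit X.
    At X: no right child.

B, G, D, U, Q, S, F, E, X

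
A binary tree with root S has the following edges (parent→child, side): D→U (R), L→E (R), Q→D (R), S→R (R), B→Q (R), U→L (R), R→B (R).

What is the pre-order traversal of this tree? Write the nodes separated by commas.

Pre-order visits the node, then its left subtree, then its right subtree.
Visit S.
At S: no left child.
At S: go right to R.
  Visit R.
  At R: no left child.
  At R: go right to B.
    Visit B.
    At B: no left child.
    At B: go right to Q.
      Visit Q.
      At Q: no left child.
      At Q: go right to D.
        Visit D.
        At D: no left child.
        At D: go right to U.
          Visit U.
          At U: no left child.
          At U: go right to L.
            Visit L.
            At L: no left child.
            At L: go right to E.
              E is a leaf — visit E.

S, R, B, Q, D, U, L, E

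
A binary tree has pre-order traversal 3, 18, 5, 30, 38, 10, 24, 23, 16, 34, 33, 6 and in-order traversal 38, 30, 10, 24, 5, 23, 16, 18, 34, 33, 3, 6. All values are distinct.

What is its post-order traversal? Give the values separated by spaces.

38 24 10 30 16 23 5 33 34 18 6 3

The first element of pre-order is the root; it splits in-order into left and right subtrees.
Root 3: left subtree has 10 nodes {38, 30, 10, 24, 5, 23, 16, 18, 34, 33}, right has 1 {6}.
  Root 18: left subtree has 7 nodes {38, 30, 10, 24, 5, 23, 16}, right has 2 {34, 33}.
    Root 5: left subtree has 4 nodes {38, 30, 10, 24}, right has 2 {23, 16}.
      Root 30: left subtree has 1 node {38}, right has 2 {10, 24}.
        Root 10: left subtree has 0 nodes { }, right has 1 {24}.
      Root 23: left subtree has 0 nodes { }, right has 1 {16}.
    Root 34: left subtree has 0 nodes { }, right has 1 {33}.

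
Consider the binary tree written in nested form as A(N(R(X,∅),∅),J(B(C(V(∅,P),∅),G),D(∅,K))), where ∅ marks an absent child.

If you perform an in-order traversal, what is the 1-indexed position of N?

In-order visits the left subtree, then the node, then the right subtree.
At A: go left to N.
  At N: go left to R.
    At R: go left to X.
      X is a leaf — visit X.
    Visit R.
    At R: no right child.
  Visit N.
  At N: no right child.
Visit A.
At A: go right to J.
  At J: go left to B.
    At B: go left to C.
      At C: go left to V.
        At V: no left child.
        Visit V.
        At V: go right to P.
          P is a leaf — visit P.
      Visit C.
      At C: no right child.
    Visit B.
    At B: go right to G.
      G is a leaf — visit G.
  Visit J.
  At J: go right to D.
    At D: no left child.
    Visit D.
    At D: go right to K.
      K is a leaf — visit K.
Full in-order sequence: X, R, N, A, V, P, C, B, G, J, D, K.

3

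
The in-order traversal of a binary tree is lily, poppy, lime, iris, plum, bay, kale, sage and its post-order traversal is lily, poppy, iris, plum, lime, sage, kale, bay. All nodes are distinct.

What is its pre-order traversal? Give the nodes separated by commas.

bay, lime, poppy, lily, plum, iris, kale, sage

The last element of post-order is the root; it splits in-order into left and right subtrees.
Root bay: left subtree has 5 nodes {lily, poppy, lime, iris, plum}, right has 2 {kale, sage}.
  Root lime: left subtree has 2 nodes {lily, poppy}, right has 2 {iris, plum}.
    Root poppy: left subtree has 1 node {lily}, right has 0 { }.
    Root plum: left subtree has 1 node {iris}, right has 0 { }.
  Root kale: left subtree has 0 nodes { }, right has 1 {sage}.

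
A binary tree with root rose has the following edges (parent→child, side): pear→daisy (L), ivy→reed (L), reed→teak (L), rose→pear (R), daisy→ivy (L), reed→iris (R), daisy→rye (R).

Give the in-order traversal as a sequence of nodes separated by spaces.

rose teak reed iris ivy daisy rye pear

In-order visits the left subtree, then the node, then the right subtree.
At rose: no left child.
Visit rose.
At rose: go right to pear.
  At pear: go left to daisy.
    At daisy: go left to ivy.
      At ivy: go left to reed.
        At reed: go left to teak.
          teak is a leaf — visit teak.
        Visit reed.
        At reed: go right to iris.
          iris is a leaf — visit iris.
      Visit ivy.
      At ivy: no right child.
    Visit daisy.
    At daisy: go right to rye.
      rye is a leaf — visit rye.
  Visit pear.
  At pear: no right child.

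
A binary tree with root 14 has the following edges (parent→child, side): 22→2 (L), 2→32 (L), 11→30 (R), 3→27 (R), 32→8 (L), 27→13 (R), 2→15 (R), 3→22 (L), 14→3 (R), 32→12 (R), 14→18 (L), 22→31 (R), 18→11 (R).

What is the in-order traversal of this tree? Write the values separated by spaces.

18 11 30 14 8 32 12 2 15 22 31 3 27 13

In-order visits the left subtree, then the node, then the right subtree.
At 14: go left to 18.
  At 18: no left child.
  Visit 18.
  At 18: go right to 11.
    At 11: no left child.
    Visit 11.
    At 11: go right to 30.
      30 is a leaf — visit 30.
Visit 14.
At 14: go right to 3.
  At 3: go left to 22.
    At 22: go left to 2.
      At 2: go left to 32.
        At 32: go left to 8.
          8 is a leaf — visit 8.
        Visit 32.
        At 32: go right to 12.
          12 is a leaf — visit 12.
      Visit 2.
      At 2: go right to 15.
        15 is a leaf — visit 15.
    Visit 22.
    At 22: go right to 31.
      31 is a leaf — visit 31.
  Visit 3.
  At 3: go right to 27.
    At 27: no left child.
    Visit 27.
    At 27: go right to 13.
      13 is a leaf — visit 13.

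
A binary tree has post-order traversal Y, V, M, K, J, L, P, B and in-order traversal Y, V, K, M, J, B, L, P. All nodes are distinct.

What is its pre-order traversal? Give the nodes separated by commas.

The last element of post-order is the root; it splits in-order into left and right subtrees.
Root B: left subtree has 5 nodes {Y, V, K, M, J}, right has 2 {L, P}.
  Root J: left subtree has 4 nodes {Y, V, K, M}, right has 0 { }.
    Root K: left subtree has 2 nodes {Y, V}, right has 1 {M}.
      Root V: left subtree has 1 node {Y}, right has 0 { }.
  Root P: left subtree has 1 node {L}, right has 0 { }.

B, J, K, V, Y, M, P, L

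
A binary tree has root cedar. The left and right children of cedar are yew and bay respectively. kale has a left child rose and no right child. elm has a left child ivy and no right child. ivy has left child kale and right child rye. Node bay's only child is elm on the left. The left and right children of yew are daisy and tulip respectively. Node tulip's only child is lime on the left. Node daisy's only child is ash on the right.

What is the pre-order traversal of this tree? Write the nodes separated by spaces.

cedar yew daisy ash tulip lime bay elm ivy kale rose rye

Pre-order visits the node, then its left subtree, then its right subtree.
Visit cedar.
At cedar: go left to yew.
  Visit yew.
  At yew: go left to daisy.
    Visit daisy.
    At daisy: no left child.
    At daisy: go right to ash.
      ash is a leaf — visit ash.
  At yew: go right to tulip.
    Visit tulip.
    At tulip: go left to lime.
      lime is a leaf — visit lime.
    At tulip: no right child.
At cedar: go right to bay.
  Visit bay.
  At bay: go left to elm.
    Visit elm.
    At elm: go left to ivy.
      Visit ivy.
      At ivy: go left to kale.
        Visit kale.
        At kale: go left to rose.
          rose is a leaf — visit rose.
        At kale: no right child.
      At ivy: go right to rye.
        rye is a leaf — visit rye.
    At elm: no right child.
  At bay: no right child.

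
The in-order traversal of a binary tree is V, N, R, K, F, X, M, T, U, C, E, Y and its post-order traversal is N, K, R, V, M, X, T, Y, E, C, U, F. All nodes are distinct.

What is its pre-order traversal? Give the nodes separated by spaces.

F V R N K U T X M C E Y

The last element of post-order is the root; it splits in-order into left and right subtrees.
Root F: left subtree has 4 nodes {V, N, R, K}, right has 7 {X, M, T, U, C, E, Y}.
  Root V: left subtree has 0 nodes { }, right has 3 {N, R, K}.
    Root R: left subtree has 1 node {N}, right has 1 {K}.
  Root U: left subtree has 3 nodes {X, M, T}, right has 3 {C, E, Y}.
    Root T: left subtree has 2 nodes {X, M}, right has 0 { }.
      Root X: left subtree has 0 nodes { }, right has 1 {M}.
    Root C: left subtree has 0 nodes { }, right has 2 {E, Y}.
      Root E: left subtree has 0 nodes { }, right has 1 {Y}.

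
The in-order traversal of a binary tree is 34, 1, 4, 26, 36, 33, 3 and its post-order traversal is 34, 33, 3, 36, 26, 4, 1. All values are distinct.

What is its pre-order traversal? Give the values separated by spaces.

The last element of post-order is the root; it splits in-order into left and right subtrees.
Root 1: left subtree has 1 node {34}, right has 5 {4, 26, 36, 33, 3}.
  Root 4: left subtree has 0 nodes { }, right has 4 {26, 36, 33, 3}.
    Root 26: left subtree has 0 nodes { }, right has 3 {36, 33, 3}.
      Root 36: left subtree has 0 nodes { }, right has 2 {33, 3}.
        Root 3: left subtree has 1 node {33}, right has 0 { }.

1 34 4 26 36 3 33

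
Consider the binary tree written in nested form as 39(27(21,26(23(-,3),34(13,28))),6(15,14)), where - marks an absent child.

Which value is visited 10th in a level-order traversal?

Level-order visits nodes level by level from the root, left to right within each level.
Level 0: 39
Level 1: 27, 6
Level 2: 21, 26, 15, 14
Level 3: 23, 34
Level 4: 3, 13, 28
Full level-order sequence: 39, 27, 6, 21, 26, 15, 14, 23, 34, 3, 13, 28.

3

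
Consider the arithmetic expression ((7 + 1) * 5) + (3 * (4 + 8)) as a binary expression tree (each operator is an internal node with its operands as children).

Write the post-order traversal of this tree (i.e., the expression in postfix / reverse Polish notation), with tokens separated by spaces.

Post-order on an expression tree gives postfix notation: for each operator, emit left operand, right operand, then the operator.

7 1 + 5 * 3 4 8 + * +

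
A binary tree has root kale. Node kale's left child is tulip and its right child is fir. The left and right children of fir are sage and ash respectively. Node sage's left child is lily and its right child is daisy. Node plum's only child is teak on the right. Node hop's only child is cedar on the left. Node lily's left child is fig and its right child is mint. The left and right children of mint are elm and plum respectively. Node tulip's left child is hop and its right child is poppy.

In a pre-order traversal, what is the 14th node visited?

daisy

Pre-order visits the node, then its left subtree, then its right subtree.
Visit kale.
At kale: go left to tulip.
  Visit tulip.
  At tulip: go left to hop.
    Visit hop.
    At hop: go left to cedar.
      cedar is a leaf — visit cedar.
    At hop: no right child.
  At tulip: go right to poppy.
    poppy is a leaf — visit poppy.
At kale: go right to fir.
  Visit fir.
  At fir: go left to sage.
    Visit sage.
    At sage: go left to lily.
      Visit lily.
      At lily: go left to fig.
        fig is a leaf — visit fig.
      At lily: go right to mint.
        Visit mint.
        At mint: go left to elm.
          elm is a leaf — visit elm.
        At mint: go right to plum.
          Visit plum.
          At plum: no left child.
          At plum: go right to teak.
            teak is a leaf — visit teak.
    At sage: go right to daisy.
      daisy is a leaf — visit daisy.
  At fir: go right to ash.
    ash is a leaf — visit ash.
Full pre-order sequence: kale, tulip, hop, cedar, poppy, fir, sage, lily, fig, mint, elm, plum, teak, daisy, ash.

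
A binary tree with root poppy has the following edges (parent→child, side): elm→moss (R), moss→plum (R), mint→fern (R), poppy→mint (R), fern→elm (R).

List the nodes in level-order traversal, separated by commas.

poppy, mint, fern, elm, moss, plum

Level-order visits nodes level by level from the root, left to right within each level.
Level 0: poppy
Level 1: mint
Level 2: fern
Level 3: elm
Level 4: moss
Level 5: plum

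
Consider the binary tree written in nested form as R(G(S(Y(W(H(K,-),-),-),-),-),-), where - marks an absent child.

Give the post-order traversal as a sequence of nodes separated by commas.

K, H, W, Y, S, G, R

Post-order visits the left subtree, then the right subtree, then the node.
At R: go left to G.
  At G: go left to S.
    At S: go left to Y.
      At Y: go left to W.
        At W: go left to H.
          At H: go left to K.
            K is a leaf — visit K.
          At H: no right child.
          Visit H.
        At W: no right child.
        Visit W.
      At Y: no right child.
      Visit Y.
    At S: no right child.
    Visit S.
  At G: no right child.
  Visit G.
At R: no right child.
Visit R.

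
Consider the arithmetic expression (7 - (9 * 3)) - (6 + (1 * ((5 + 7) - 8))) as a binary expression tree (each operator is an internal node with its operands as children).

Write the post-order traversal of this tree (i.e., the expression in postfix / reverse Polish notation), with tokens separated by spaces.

Post-order on an expression tree gives postfix notation: for each operator, emit left operand, right operand, then the operator.

7 9 3 * - 6 1 5 7 + 8 - * + -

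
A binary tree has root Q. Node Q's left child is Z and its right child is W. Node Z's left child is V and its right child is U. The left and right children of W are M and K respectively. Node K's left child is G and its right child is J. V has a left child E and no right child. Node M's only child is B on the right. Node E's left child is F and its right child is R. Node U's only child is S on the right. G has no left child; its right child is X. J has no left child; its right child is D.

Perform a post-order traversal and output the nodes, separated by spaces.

F R E V S U Z B M X G D J K W Q

Post-order visits the left subtree, then the right subtree, then the node.
At Q: go left to Z.
  At Z: go left to V.
    At V: go left to E.
      At E: go left to F.
        F is a leaf — visit F.
      At E: go right to R.
        R is a leaf — visit R.
      Visit E.
    At V: no right child.
    Visit V.
  At Z: go right to U.
    At U: no left child.
    At U: go right to S.
      S is a leaf — visit S.
    Visit U.
  Visit Z.
At Q: go right to W.
  At W: go left to M.
    At M: no left child.
    At M: go right to B.
      B is a leaf — visit B.
    Visit M.
  At W: go right to K.
    At K: go left to G.
      At G: no left child.
      At G: go right to X.
        X is a leaf — visit X.
      Visit G.
    At K: go right to J.
      At J: no left child.
      At J: go right to D.
        D is a leaf — visit D.
      Visit J.
    Visit K.
  Visit W.
Visit Q.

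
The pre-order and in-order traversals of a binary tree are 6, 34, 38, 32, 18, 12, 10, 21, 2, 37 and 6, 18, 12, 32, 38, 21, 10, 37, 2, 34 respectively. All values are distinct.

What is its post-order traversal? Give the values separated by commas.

12, 18, 32, 21, 37, 2, 10, 38, 34, 6

The first element of pre-order is the root; it splits in-order into left and right subtrees.
Root 6: left subtree has 0 nodes { }, right has 9 {18, 12, 32, 38, 21, 10, 37, 2, 34}.
  Root 34: left subtree has 8 nodes {18, 12, 32, 38, 21, 10, 37, 2}, right has 0 { }.
    Root 38: left subtree has 3 nodes {18, 12, 32}, right has 4 {21, 10, 37, 2}.
      Root 32: left subtree has 2 nodes {18, 12}, right has 0 { }.
        Root 18: left subtree has 0 nodes { }, right has 1 {12}.
      Root 10: left subtree has 1 node {21}, right has 2 {37, 2}.
        Root 2: left subtree has 1 node {37}, right has 0 { }.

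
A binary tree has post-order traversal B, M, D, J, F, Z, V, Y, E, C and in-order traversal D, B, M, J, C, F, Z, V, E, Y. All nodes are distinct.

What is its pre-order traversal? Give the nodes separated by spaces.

The last element of post-order is the root; it splits in-order into left and right subtrees.
Root C: left subtree has 4 nodes {D, B, M, J}, right has 5 {F, Z, V, E, Y}.
  Root J: left subtree has 3 nodes {D, B, M}, right has 0 { }.
    Root D: left subtree has 0 nodes { }, right has 2 {B, M}.
      Root M: left subtree has 1 node {B}, right has 0 { }.
  Root E: left subtree has 3 nodes {F, Z, V}, right has 1 {Y}.
    Root V: left subtree has 2 nodes {F, Z}, right has 0 { }.
      Root Z: left subtree has 1 node {F}, right has 0 { }.

C J D M B E V Z F Y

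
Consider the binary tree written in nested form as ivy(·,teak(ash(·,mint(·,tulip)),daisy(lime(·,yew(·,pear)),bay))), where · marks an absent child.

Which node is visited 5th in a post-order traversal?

yew

Post-order visits the left subtree, then the right subtree, then the node.
At ivy: no left child.
At ivy: go right to teak.
  At teak: go left to ash.
    At ash: no left child.
    At ash: go right to mint.
      At mint: no left child.
      At mint: go right to tulip.
        tulip is a leaf — visit tulip.
      Visit mint.
    Visit ash.
  At teak: go right to daisy.
    At daisy: go left to lime.
      At lime: no left child.
      At lime: go right to yew.
        At yew: no left child.
        At yew: go right to pear.
          pear is a leaf — visit pear.
        Visit yew.
      Visit lime.
    At daisy: go right to bay.
      bay is a leaf — visit bay.
    Visit daisy.
  Visit teak.
Visit ivy.
Full post-order sequence: tulip, mint, ash, pear, yew, lime, bay, daisy, teak, ivy.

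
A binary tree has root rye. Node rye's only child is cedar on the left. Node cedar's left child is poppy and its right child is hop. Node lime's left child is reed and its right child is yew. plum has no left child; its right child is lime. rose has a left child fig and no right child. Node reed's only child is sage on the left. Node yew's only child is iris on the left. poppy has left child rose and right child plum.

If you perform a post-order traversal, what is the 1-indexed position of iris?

5

Post-order visits the left subtree, then the right subtree, then the node.
At rye: go left to cedar.
  At cedar: go left to poppy.
    At poppy: go left to rose.
      At rose: go left to fig.
        fig is a leaf — visit fig.
      At rose: no right child.
      Visit rose.
    At poppy: go right to plum.
      At plum: no left child.
      At plum: go right to lime.
        At lime: go left to reed.
          At reed: go left to sage.
            sage is a leaf — visit sage.
          At reed: no right child.
          Visit reed.
        At lime: go right to yew.
          At yew: go left to iris.
            iris is a leaf — visit iris.
          At yew: no right child.
          Visit yew.
        Visit lime.
      Visit plum.
    Visit poppy.
  At cedar: go right to hop.
    hop is a leaf — visit hop.
  Visit cedar.
At rye: no right child.
Visit rye.
Full post-order sequence: fig, rose, sage, reed, iris, yew, lime, plum, poppy, hop, cedar, rye.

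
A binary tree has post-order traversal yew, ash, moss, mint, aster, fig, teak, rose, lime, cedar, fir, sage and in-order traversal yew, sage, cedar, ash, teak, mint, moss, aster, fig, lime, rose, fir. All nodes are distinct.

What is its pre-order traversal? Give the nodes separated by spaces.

The last element of post-order is the root; it splits in-order into left and right subtrees.
Root sage: left subtree has 1 node {yew}, right has 10 {cedar, ash, teak, mint, moss, aster, fig, lime, rose, fir}.
  Root fir: left subtree has 9 nodes {cedar, ash, teak, mint, moss, aster, fig, lime, rose}, right has 0 { }.
    Root cedar: left subtree has 0 nodes { }, right has 8 {ash, teak, mint, moss, aster, fig, lime, rose}.
      Root lime: left subtree has 6 nodes {ash, teak, mint, moss, aster, fig}, right has 1 {rose}.
        Root teak: left subtree has 1 node {ash}, right has 4 {mint, moss, aster, fig}.
          Root fig: left subtree has 3 nodes {mint, moss, aster}, right has 0 { }.
            Root aster: left subtree has 2 nodes {mint, moss}, right has 0 { }.
              Root mint: left subtree has 0 nodes { }, right has 1 {moss}.

sage yew fir cedar lime teak ash fig aster mint moss rose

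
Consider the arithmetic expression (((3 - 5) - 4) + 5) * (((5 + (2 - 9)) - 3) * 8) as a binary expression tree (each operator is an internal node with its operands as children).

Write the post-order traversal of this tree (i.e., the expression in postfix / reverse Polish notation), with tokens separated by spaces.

3 5 - 4 - 5 + 5 2 9 - + 3 - 8 * *

Post-order on an expression tree gives postfix notation: for each operator, emit left operand, right operand, then the operator.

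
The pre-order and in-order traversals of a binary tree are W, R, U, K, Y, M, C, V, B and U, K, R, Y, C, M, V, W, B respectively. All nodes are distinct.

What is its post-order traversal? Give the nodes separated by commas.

K, U, C, V, M, Y, R, B, W

The first element of pre-order is the root; it splits in-order into left and right subtrees.
Root W: left subtree has 7 nodes {U, K, R, Y, C, M, V}, right has 1 {B}.
  Root R: left subtree has 2 nodes {U, K}, right has 4 {Y, C, M, V}.
    Root U: left subtree has 0 nodes { }, right has 1 {K}.
    Root Y: left subtree has 0 nodes { }, right has 3 {C, M, V}.
      Root M: left subtree has 1 node {C}, right has 1 {V}.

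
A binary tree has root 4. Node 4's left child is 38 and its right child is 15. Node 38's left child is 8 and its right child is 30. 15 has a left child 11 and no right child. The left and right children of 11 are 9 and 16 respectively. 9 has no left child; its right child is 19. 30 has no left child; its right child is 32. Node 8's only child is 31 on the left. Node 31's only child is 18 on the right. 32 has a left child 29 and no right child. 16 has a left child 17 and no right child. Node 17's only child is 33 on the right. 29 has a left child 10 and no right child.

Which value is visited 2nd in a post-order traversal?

31

Post-order visits the left subtree, then the right subtree, then the node.
At 4: go left to 38.
  At 38: go left to 8.
    At 8: go left to 31.
      At 31: no left child.
      At 31: go right to 18.
        18 is a leaf — visit 18.
      Visit 31.
    At 8: no right child.
    Visit 8.
  At 38: go right to 30.
    At 30: no left child.
    At 30: go right to 32.
      At 32: go left to 29.
        At 29: go left to 10.
          10 is a leaf — visit 10.
        At 29: no right child.
        Visit 29.
      At 32: no right child.
      Visit 32.
    Visit 30.
  Visit 38.
At 4: go right to 15.
  At 15: go left to 11.
    At 11: go left to 9.
      At 9: no left child.
      At 9: go right to 19.
        19 is a leaf — visit 19.
      Visit 9.
    At 11: go right to 16.
      At 16: go left to 17.
        At 17: no left child.
        At 17: go right to 33.
          33 is a leaf — visit 33.
        Visit 17.
      At 16: no right child.
      Visit 16.
    Visit 11.
  At 15: no right child.
  Visit 15.
Visit 4.
Full post-order sequence: 18, 31, 8, 10, 29, 32, 30, 38, 19, 9, 33, 17, 16, 11, 15, 4.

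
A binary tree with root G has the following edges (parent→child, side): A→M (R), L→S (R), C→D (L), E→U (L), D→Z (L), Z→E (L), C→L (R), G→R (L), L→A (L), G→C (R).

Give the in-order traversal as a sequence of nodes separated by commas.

In-order visits the left subtree, then the node, then the right subtree.
At G: go left to R.
  R is a leaf — visit R.
Visit G.
At G: go right to C.
  At C: go left to D.
    At D: go left to Z.
      At Z: go left to E.
        At E: go left to U.
          U is a leaf — visit U.
        Visit E.
        At E: no right child.
      Visit Z.
      At Z: no right child.
    Visit D.
    At D: no right child.
  Visit C.
  At C: go right to L.
    At L: go left to A.
      At A: no left child.
      Visit A.
      At A: go right to M.
        M is a leaf — visit M.
    Visit L.
    At L: go right to S.
      S is a leaf — visit S.

R, G, U, E, Z, D, C, A, M, L, S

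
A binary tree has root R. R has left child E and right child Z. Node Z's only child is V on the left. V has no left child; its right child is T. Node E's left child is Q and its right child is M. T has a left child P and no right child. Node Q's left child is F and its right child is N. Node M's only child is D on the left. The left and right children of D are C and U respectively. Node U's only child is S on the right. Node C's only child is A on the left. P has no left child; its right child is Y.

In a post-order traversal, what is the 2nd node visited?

N

Post-order visits the left subtree, then the right subtree, then the node.
At R: go left to E.
  At E: go left to Q.
    At Q: go left to F.
      F is a leaf — visit F.
    At Q: go right to N.
      N is a leaf — visit N.
    Visit Q.
  At E: go right to M.
    At M: go left to D.
      At D: go left to C.
        At C: go left to A.
          A is a leaf — visit A.
        At C: no right child.
        Visit C.
      At D: go right to U.
        At U: no left child.
        At U: go right to S.
          S is a leaf — visit S.
        Visit U.
      Visit D.
    At M: no right child.
    Visit M.
  Visit E.
At R: go right to Z.
  At Z: go left to V.
    At V: no left child.
    At V: go right to T.
      At T: go left to P.
        At P: no left child.
        At P: go right to Y.
          Y is a leaf — visit Y.
        Visit P.
      At T: no right child.
      Visit T.
    Visit V.
  At Z: no right child.
  Visit Z.
Visit R.
Full post-order sequence: F, N, Q, A, C, S, U, D, M, E, Y, P, T, V, Z, R.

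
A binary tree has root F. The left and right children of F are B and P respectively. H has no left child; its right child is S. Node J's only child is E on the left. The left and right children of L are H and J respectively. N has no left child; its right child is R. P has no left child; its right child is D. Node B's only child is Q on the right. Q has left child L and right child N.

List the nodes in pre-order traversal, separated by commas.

F, B, Q, L, H, S, J, E, N, R, P, D

Pre-order visits the node, then its left subtree, then its right subtree.
Visit F.
At F: go left to B.
  Visit B.
  At B: no left child.
  At B: go right to Q.
    Visit Q.
    At Q: go left to L.
      Visit L.
      At L: go left to H.
        Visit H.
        At H: no left child.
        At H: go right to S.
          S is a leaf — visit S.
      At L: go right to J.
        Visit J.
        At J: go left to E.
          E is a leaf — visit E.
        At J: no right child.
    At Q: go right to N.
      Visit N.
      At N: no left child.
      At N: go right to R.
        R is a leaf — visit R.
At F: go right to P.
  Visit P.
  At P: no left child.
  At P: go right to D.
    D is a leaf — visit D.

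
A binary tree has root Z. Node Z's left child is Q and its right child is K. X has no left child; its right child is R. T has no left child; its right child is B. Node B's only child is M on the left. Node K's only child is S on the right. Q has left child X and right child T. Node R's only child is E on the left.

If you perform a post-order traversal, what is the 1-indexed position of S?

Post-order visits the left subtree, then the right subtree, then the node.
At Z: go left to Q.
  At Q: go left to X.
    At X: no left child.
    At X: go right to R.
      At R: go left to E.
        E is a leaf — visit E.
      At R: no right child.
      Visit R.
    Visit X.
  At Q: go right to T.
    At T: no left child.
    At T: go right to B.
      At B: go left to M.
        M is a leaf — visit M.
      At B: no right child.
      Visit B.
    Visit T.
  Visit Q.
At Z: go right to K.
  At K: no left child.
  At K: go right to S.
    S is a leaf — visit S.
  Visit K.
Visit Z.
Full post-order sequence: E, R, X, M, B, T, Q, S, K, Z.

8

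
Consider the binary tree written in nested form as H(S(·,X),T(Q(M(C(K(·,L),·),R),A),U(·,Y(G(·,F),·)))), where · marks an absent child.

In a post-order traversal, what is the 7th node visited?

Post-order visits the left subtree, then the right subtree, then the node.
At H: go left to S.
  At S: no left child.
  At S: go right to X.
    X is a leaf — visit X.
  Visit S.
At H: go right to T.
  At T: go left to Q.
    At Q: go left to M.
      At M: go left to C.
        At C: go left to K.
          At K: no left child.
          At K: go right to L.
            L is a leaf — visit L.
          Visit K.
        At C: no right child.
        Visit C.
      At M: go right to R.
        R is a leaf — visit R.
      Visit M.
    At Q: go right to A.
      A is a leaf — visit A.
    Visit Q.
  At T: go right to U.
    At U: no left child.
    At U: go right to Y.
      At Y: go left to G.
        At G: no left child.
        At G: go right to F.
          F is a leaf — visit F.
        Visit G.
      At Y: no right child.
      Visit Y.
    Visit U.
  Visit T.
Visit H.
Full post-order sequence: X, S, L, K, C, R, M, A, Q, F, G, Y, U, T, H.

M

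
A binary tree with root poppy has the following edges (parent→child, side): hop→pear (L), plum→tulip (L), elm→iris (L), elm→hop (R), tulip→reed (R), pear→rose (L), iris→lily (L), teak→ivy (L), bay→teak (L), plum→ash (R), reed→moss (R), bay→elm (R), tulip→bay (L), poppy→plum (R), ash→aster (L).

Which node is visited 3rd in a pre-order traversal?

Pre-order visits the node, then its left subtree, then its right subtree.
Visit poppy.
At poppy: no left child.
At poppy: go right to plum.
  Visit plum.
  At plum: go left to tulip.
    Visit tulip.
    At tulip: go left to bay.
      Visit bay.
      At bay: go left to teak.
        Visit teak.
        At teak: go left to ivy.
          ivy is a leaf — visit ivy.
        At teak: no right child.
      At bay: go right to elm.
        Visit elm.
        At elm: go left to iris.
          Visit iris.
          At iris: go left to lily.
            lily is a leaf — visit lily.
          At iris: no right child.
        At elm: go right to hop.
          Visit hop.
          At hop: go left to pear.
            Visit pear.
            At pear: go left to rose.
              rose is a leaf — visit rose.
            At pear: no right child.
          At hop: no right child.
    At tulip: go right to reed.
      Visit reed.
      At reed: no left child.
      At reed: go right to moss.
        moss is a leaf — visit moss.
  At plum: go right to ash.
    Visit ash.
    At ash: go left to aster.
      aster is a leaf — visit aster.
    At ash: no right child.
Full pre-order sequence: poppy, plum, tulip, bay, teak, ivy, elm, iris, lily, hop, pear, rose, reed, moss, ash, aster.

tulip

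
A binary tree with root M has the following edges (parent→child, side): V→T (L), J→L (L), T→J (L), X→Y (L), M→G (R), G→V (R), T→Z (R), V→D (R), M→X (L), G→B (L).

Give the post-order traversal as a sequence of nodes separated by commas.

Y, X, B, L, J, Z, T, D, V, G, M

Post-order visits the left subtree, then the right subtree, then the node.
At M: go left to X.
  At X: go left to Y.
    Y is a leaf — visit Y.
  At X: no right child.
  Visit X.
At M: go right to G.
  At G: go left to B.
    B is a leaf — visit B.
  At G: go right to V.
    At V: go left to T.
      At T: go left to J.
        At J: go left to L.
          L is a leaf — visit L.
        At J: no right child.
        Visit J.
      At T: go right to Z.
        Z is a leaf — visit Z.
      Visit T.
    At V: go right to D.
      D is a leaf — visit D.
    Visit V.
  Visit G.
Visit M.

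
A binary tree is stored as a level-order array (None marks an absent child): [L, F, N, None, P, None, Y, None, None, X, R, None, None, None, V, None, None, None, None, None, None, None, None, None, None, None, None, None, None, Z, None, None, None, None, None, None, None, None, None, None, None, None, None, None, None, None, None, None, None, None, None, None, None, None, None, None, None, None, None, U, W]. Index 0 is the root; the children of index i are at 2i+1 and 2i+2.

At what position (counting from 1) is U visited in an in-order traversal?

In-order visits the left subtree, then the node, then the right subtree.
At L: go left to F.
  At F: no left child.
  Visit F.
  At F: go right to P.
    At P: go left to X.
      X is a leaf — visit X.
    Visit P.
    At P: go right to R.
      R is a leaf — visit R.
Visit L.
At L: go right to N.
  At N: no left child.
  Visit N.
  At N: go right to Y.
    At Y: no left child.
    Visit Y.
    At Y: go right to V.
      At V: go left to Z.
        At Z: go left to U.
          U is a leaf — visit U.
        Visit Z.
        At Z: go right to W.
          W is a leaf — visit W.
      Visit V.
      At V: no right child.
Full in-order sequence: F, X, P, R, L, N, Y, U, Z, W, V.

8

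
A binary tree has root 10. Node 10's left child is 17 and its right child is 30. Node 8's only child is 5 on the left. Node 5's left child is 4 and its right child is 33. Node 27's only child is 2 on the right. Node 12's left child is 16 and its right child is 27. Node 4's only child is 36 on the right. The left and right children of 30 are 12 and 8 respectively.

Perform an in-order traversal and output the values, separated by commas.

17, 10, 16, 12, 27, 2, 30, 4, 36, 5, 33, 8

In-order visits the left subtree, then the node, then the right subtree.
At 10: go left to 17.
  17 is a leaf — visit 17.
Visit 10.
At 10: go right to 30.
  At 30: go left to 12.
    At 12: go left to 16.
      16 is a leaf — visit 16.
    Visit 12.
    At 12: go right to 27.
      At 27: no left child.
      Visit 27.
      At 27: go right to 2.
        2 is a leaf — visit 2.
  Visit 30.
  At 30: go right to 8.
    At 8: go left to 5.
      At 5: go left to 4.
        At 4: no left child.
        Visit 4.
        At 4: go right to 36.
          36 is a leaf — visit 36.
      Visit 5.
      At 5: go right to 33.
        33 is a leaf — visit 33.
    Visit 8.
    At 8: no right child.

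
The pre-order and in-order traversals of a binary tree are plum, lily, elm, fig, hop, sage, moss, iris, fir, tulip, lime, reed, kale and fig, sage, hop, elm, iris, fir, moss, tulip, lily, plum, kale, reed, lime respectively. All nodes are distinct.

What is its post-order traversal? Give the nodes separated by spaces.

The first element of pre-order is the root; it splits in-order into left and right subtrees.
Root plum: left subtree has 9 nodes {fig, sage, hop, elm, iris, fir, moss, tulip, lily}, right has 3 {kale, reed, lime}.
  Root lily: left subtree has 8 nodes {fig, sage, hop, elm, iris, fir, moss, tulip}, right has 0 { }.
    Root elm: left subtree has 3 nodes {fig, sage, hop}, right has 4 {iris, fir, moss, tulip}.
      Root fig: left subtree has 0 nodes { }, right has 2 {sage, hop}.
        Root hop: left subtree has 1 node {sage}, right has 0 { }.
      Root moss: left subtree has 2 nodes {iris, fir}, right has 1 {tulip}.
        Root iris: left subtree has 0 nodes { }, right has 1 {fir}.
  Root lime: left subtree has 2 nodes {kale, reed}, right has 0 { }.
    Root reed: left subtree has 1 node {kale}, right has 0 { }.

sage hop fig fir iris tulip moss elm lily kale reed lime plum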